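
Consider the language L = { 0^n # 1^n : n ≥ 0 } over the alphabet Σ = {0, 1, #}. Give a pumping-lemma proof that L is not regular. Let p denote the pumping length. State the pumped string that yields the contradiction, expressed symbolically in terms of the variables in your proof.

Toward a contradiction, assume L is regular with pumping length p.
Take w = 0^p # 1^p ∈ L with |w| = 2p+1 ≥ p.
By the pumping lemma, w = xyz with |xy| ≤ p and y is nonempty.
Because |xy| ≤ p and w begins with p copies of 0, we have y = 0^k with 1 ≤ k ≤ p.
Pump with i = 2: xy^2z = 0^{p+k} # 1^p, which would require p+k = p. But k ≥ 1, so xy^2z ∉ L.
This is a contradiction; hence L is not regular.

0^{p+k} # 1^p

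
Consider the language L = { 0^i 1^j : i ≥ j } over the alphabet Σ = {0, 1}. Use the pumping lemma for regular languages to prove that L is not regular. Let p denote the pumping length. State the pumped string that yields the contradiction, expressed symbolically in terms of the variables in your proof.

Assume L is regular; let p be its pumping constant.
Choose w = 0^p 1^p ∈ L, with |w| = 2p ≥ p.
Write w = xyz as guaranteed by the lemma, with |xy| ≤ p and |y| > 0.
Since the first p symbols of w are all 0's and |xy| ≤ p, y lies entirely in the leading 0-block: y = 0^k for some k with 1 ≤ k ≤ p.
Consider xy^0z = xz = 0^{p-k} 1^p. Since k ≥ 1, the 0-count p-k is less than p, so i ≥ j fails; thus xz ∉ L.
This contradicts the pumping lemma, so L is not regular.

0^{p-k} 1^p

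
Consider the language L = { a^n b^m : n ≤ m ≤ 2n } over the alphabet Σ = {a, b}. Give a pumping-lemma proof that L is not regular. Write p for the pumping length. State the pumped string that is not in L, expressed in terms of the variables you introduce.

Assume L is regular; let p be its pumping constant.
Take w = a^p b^p ∈ L (since p ≤ p ≤ 2p), with |w| = 2p ≥ p.
By the pumping lemma, w = xyz with |xy| ≤ p and |y| ≥ 1.
Since the first p symbols of w are all a's and |xy| ≤ p, y lies entirely in the leading a-block: y = a^k for some k with 1 ≤ k ≤ p.
Pump with i = 2: xy^2z = a^{p+k} b^p. Now n = p+k > p = m, so the condition n ≤ m fails. Thus xy^2z ∉ L.
This is a contradiction; hence L is not regular.

a^{p+k} b^p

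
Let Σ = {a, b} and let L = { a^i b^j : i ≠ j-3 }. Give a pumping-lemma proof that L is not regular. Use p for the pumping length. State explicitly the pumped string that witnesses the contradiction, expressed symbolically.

Toward a contradiction, assume L is regular with pumping length p.
Choose w = a^p b^{p+p!+3}. Since p ≠ (p+p!+3)-3 = p+p!, w ∈ L; and |w| ≥ p.
The pumping lemma gives a decomposition w = xyz where |xy| ≤ p and y is nonempty.
The first p characters of w are a's, so xy (and hence y) consists only of a's. Write y = a^k, 1 ≤ k ≤ p.
Since 1 ≤ k ≤ p, k divides p!; set t = 1 + p!/k. Then xy^t z has p + (p!/k)·k = p + p! copies of a. Now the a-count is p+p! and (b-count)-3 = (p+p!+3)-3 = p+p!, so i ≠ j-3 fails. So xy^t z = a^{p+p!} b^{p+p!+3} ∉ L.
This contradicts the pumping lemma, so L is not regular.

a^{p+p!} b^{p+p!+3}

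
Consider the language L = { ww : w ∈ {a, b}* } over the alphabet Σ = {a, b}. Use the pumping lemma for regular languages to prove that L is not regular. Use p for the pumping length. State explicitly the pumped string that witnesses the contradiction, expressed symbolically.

a^{p+k} b^p a^p b^p

Assume L is regular; let p be its pumping constant.
Take w = a^p b^p a^p b^p = uu where u = a^pb^p; then w ∈ L and |w| = 4p ≥ p.
By the pumping lemma, w = xyz with |xy| ≤ p and y is nonempty.
The first p characters of w are a's, so xy (and hence y) consists only of a's. Write y = a^k, 1 ≤ k ≤ p.
Pump with i = 2: xy^2z = a^{p+k} b^p a^p b^p, of length 4p+k. Suppose this equals vv. The string starts with a and ends with b, so v does too; thus the boundary between the two copies of v is a b→a transition. There is exactly one such transition, at position 2p+k, so |v| = 2p+k and |vv| = 4p+2k ≠ 4p+k since k ≥ 1. So xy^2z ∉ L.
Contradiction. Therefore L is not regular.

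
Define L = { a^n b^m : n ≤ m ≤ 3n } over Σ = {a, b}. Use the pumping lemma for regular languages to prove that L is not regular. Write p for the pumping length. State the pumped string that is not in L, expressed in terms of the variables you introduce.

a^{p+k} b^p

Assume L is regular. Let p be the pumping length given by the pumping lemma.
Take w = a^p b^p ∈ L (since p ≤ p ≤ 3p), with |w| = 2p ≥ p.
Write w = xyz as guaranteed by the lemma, with |xy| ≤ p and |y| ≥ 1.
Since the first p symbols of w are all a's and |xy| ≤ p, y lies entirely in the leading a-block: y = a^k for some k with 1 ≤ k ≤ p.
Pump with i = 2: xy^2z = a^{p+k} b^p. Now n = p+k > p = m, so the condition n ≤ m fails. Thus xy^2z ∉ L.
This contradicts the pumping lemma, so L is not regular.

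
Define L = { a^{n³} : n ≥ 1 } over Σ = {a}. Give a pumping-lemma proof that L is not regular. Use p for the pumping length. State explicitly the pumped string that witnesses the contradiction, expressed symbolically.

a^{p³+k}

Suppose for contradiction that L is regular, and let p be the pumping length.
Take w = a^{p³} ∈ L with |w| = p³ ≥ p.
The pumping lemma gives a decomposition w = xyz where |xy| ≤ p and y is nonempty.
Then y = a^k for some k with 1 ≤ k ≤ p.
Pump with i = 2: xy^2z = a^{p³+k}. Since 1 ≤ k ≤ p, p³ < p³+k ≤ p³+p < p³+3p²+3p+1 = (p+1)³, so p³+k is not a perfect cube. So xy^2z ∉ L.
This is a contradiction; hence L is not regular.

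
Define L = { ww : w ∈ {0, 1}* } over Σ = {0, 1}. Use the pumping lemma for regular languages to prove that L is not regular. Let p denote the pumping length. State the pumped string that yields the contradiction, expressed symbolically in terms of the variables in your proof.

0^{p+k} 1^p 0^p 1^p

Assume L is regular; let p be its pumping constant.
Take w = 0^p 1^p 0^p 1^p = uu where u = 0^p1^p; then w ∈ L and |w| = 4p ≥ p.
Write w = xyz as guaranteed by the lemma, with |xy| ≤ p and |y| > 0.
Since the first p symbols of w are all 0's and |xy| ≤ p, y lies entirely in the leading 0-block: y = 0^k for some k with 1 ≤ k ≤ p.
Pump with i = 2: xy^2z = 0^{p+k} 1^p 0^p 1^p, of length 4p+k. Suppose this equals vv. The string starts with 0 and ends with 1, so v does too; thus the boundary between the two copies of v is a 1→0 transition. There is exactly one such transition, at position 2p+k, so |v| = 2p+k and |vv| = 4p+2k ≠ 4p+k since k ≥ 1. So xy^2z ∉ L.
This contradicts the pumping lemma, so L is not regular.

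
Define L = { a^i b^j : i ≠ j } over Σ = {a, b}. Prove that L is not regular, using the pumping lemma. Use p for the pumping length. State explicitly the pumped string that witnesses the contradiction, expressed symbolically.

Toward a contradiction, assume L is regular with pumping length p.
Choose w = a^p b^{p+p!}. Since p ≠ p+p!, w ∈ L; and |w| ≥ p.
Write w = xyz as guaranteed by the lemma, with |xy| ≤ p and |y| > 0.
Since the first p symbols of w are all a's and |xy| ≤ p, y lies entirely in the leading a-block: y = a^k for some k with 1 ≤ k ≤ p.
Since 1 ≤ k ≤ p, k divides p!; set t = 1 + p!/k. Then xy^t z has p + (p!/k)·k = p + p! copies of a. Now the a-count equals the b-count, so i ≠ j fails. So xy^t z = a^{p+p!} b^{p+p!} ∉ L.
This is a contradiction; hence L is not regular.

a^{p+p!} b^{p+p!}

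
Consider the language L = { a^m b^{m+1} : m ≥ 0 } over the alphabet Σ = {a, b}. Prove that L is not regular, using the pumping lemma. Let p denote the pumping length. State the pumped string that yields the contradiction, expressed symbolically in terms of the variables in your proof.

Suppose for contradiction that L is regular, and let p be the pumping length.
Take w = a^p b^{p+1}. Then w ∈ L and |w| = 2p+1 ≥ p.
The pumping lemma gives a decomposition w = xyz where |xy| ≤ p and y is nonempty.
Since the first p symbols of w are all a's and |xy| ≤ p, y lies entirely in the leading a-block: y = a^k for some k with 1 ≤ k ≤ p.
Pump with i = 2: xy^2z = a^{p+k} b^{p+1}. For this to lie in L we would need p+1 = (p+k)+1, which forces k = 0. But k ≥ 1, so xy^2z ∉ L.
This is a contradiction; hence L is not regular.

a^{p+k} b^{p+1}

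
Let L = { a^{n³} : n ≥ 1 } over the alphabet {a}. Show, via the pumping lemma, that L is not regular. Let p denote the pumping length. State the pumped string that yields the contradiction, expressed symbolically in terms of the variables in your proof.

a^{p³+k}

Toward a contradiction, assume L is regular with pumping length p.
Take w = a^{p³} ∈ L with |w| = p³ ≥ p.
The pumping lemma gives a decomposition w = xyz where |xy| ≤ p and |y| > 0.
Then y = a^k for some k with 1 ≤ k ≤ p.
Pump with i = 2: xy^2z = a^{p³+k}. Since 1 ≤ k ≤ p, p³ < p³+k ≤ p³+p < p³+3p²+3p+1 = (p+1)³, so p³+k is not a perfect cube. So xy^2z ∉ L.
This contradicts the pumping lemma, so L is not regular.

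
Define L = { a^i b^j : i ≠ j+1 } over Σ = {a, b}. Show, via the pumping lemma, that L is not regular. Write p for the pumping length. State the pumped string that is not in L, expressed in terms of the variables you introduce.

a^{p+p!} b^{p+p!-1}

Suppose for contradiction that L is regular, and let p be the pumping length.
Choose w = a^p b^{p+p!-1}. Since p ≠ (p+p!-1)+1 = p+p!, w ∈ L; and |w| ≥ p.
The pumping lemma gives a decomposition w = xyz where |xy| ≤ p and |y| ≥ 1.
Since the first p symbols of w are all a's and |xy| ≤ p, y lies entirely in the leading a-block: y = a^k for some k with 1 ≤ k ≤ p.
Since 1 ≤ k ≤ p, k divides p!; set t = 1 + p!/k. Then xy^t z has p + (p!/k)·k = p + p! copies of a. Now the a-count is p+p! and (b-count)+1 = (p+p!-1)+1 = p+p!, so i ≠ j+1 fails. So xy^t z = a^{p+p!} b^{p+p!-1} ∉ L.
Contradiction. Therefore L is not regular.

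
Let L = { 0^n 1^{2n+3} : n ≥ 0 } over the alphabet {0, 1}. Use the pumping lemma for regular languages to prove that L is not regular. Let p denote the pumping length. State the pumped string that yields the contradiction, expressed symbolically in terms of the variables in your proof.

0^{p+k} 1^{2p+3}

Suppose for contradiction that L is regular, and let p be the pumping length.
Let w = 0^p 1^{2p+3} ∈ L; note |w| = 3p+3 ≥ p.
Write w = xyz as guaranteed by the lemma, with |xy| ≤ p and |y| > 0.
The first p characters of w are 0's, so xy (and hence y) consists only of 0's. Write y = 0^k, 1 ≤ k ≤ p.
Pump with i = 2: xy^2z = 0^{p+k} 1^{2p+3}. For this to lie in L we would need 2p+3 = 2(p+k)+3, which forces k = 0. But k ≥ 1, so xy^2z ∉ L.
Contradiction. Therefore L is not regular.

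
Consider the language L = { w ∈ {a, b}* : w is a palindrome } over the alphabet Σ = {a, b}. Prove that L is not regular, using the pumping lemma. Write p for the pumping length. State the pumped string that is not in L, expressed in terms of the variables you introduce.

a^{p+k} b a^p

Toward a contradiction, assume L is regular with pumping length p.
Take w = a^p b a^p, a palindrome of length 2p+1 ≥ p.
By the pumping lemma, w = xyz with |xy| ≤ p and |y| > 0.
Because |xy| ≤ p and w begins with p copies of a, we have y = a^k with 1 ≤ k ≤ p.
Pump with i = 2: xy^2z = a^{p+k} b a^p. Its reverse is a^p b a^{p+k}, which differs from xy^2z since k ≥ 1. So xy^2z is not a palindrome and xy^2z ∉ L.
Contradiction. Therefore L is not regular.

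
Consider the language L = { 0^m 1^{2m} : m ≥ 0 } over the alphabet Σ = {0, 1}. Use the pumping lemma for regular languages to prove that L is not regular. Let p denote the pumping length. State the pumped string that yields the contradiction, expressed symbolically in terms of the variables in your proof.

0^{p+k} 1^{2p}

Suppose for contradiction that L is regular, and let p be the pumping length.
Take w = 0^p 1^{2p}. Then w ∈ L and |w| = 3p ≥ p.
Write w = xyz as guaranteed by the lemma, with |xy| ≤ p and |y| > 0.
The first p characters of w are 0's, so xy (and hence y) consists only of 0's. Write y = 0^k, 1 ≤ k ≤ p.
Pump with i = 2: xy^2z = 0^{p+k} 1^{2p}. For this to lie in L we would need 2p = 2(p+k), which forces k = 0. But k ≥ 1, so xy^2z ∉ L.
This contradicts the pumping lemma, so L is not regular.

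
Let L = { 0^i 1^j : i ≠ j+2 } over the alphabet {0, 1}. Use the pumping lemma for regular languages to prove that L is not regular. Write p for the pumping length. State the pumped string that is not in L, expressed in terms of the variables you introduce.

0^{p+p!} 1^{p+p!-2}

Toward a contradiction, assume L is regular with pumping length p.
Choose w = 0^p 1^{p+p!-2}. Since p ≠ (p+p!-2)+2 = p+p!, w ∈ L; and |w| ≥ p.
By the pumping lemma, w = xyz with |xy| ≤ p and |y| ≥ 1.
The first p characters of w are 0's, so xy (and hence y) consists only of 0's. Write y = 0^k, 1 ≤ k ≤ p.
Since 1 ≤ k ≤ p, k divides p!; set t = 1 + p!/k. Then xy^t z has p + (p!/k)·k = p + p! copies of 0. Now the 0-count is p+p! and (1-count)+2 = (p+p!-2)+2 = p+p!, so i ≠ j+2 fails. So xy^t z = 0^{p+p!} 1^{p+p!-2} ∉ L.
Contradiction. Therefore L is not regular.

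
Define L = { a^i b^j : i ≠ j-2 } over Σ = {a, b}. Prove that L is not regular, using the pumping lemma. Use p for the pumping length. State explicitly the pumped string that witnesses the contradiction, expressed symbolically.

a^{p+p!} b^{p+p!+2}

Toward a contradiction, assume L is regular with pumping length p.
Choose w = a^p b^{p+p!+2}. Since p ≠ (p+p!+2)-2 = p+p!, w ∈ L; and |w| ≥ p.
By the pumping lemma, w = xyz with |xy| ≤ p and y is nonempty.
Since the first p symbols of w are all a's and |xy| ≤ p, y lies entirely in the leading a-block: y = a^k for some k with 1 ≤ k ≤ p.
Since 1 ≤ k ≤ p, k divides p!; set t = 1 + p!/k. Then xy^t z has p + (p!/k)·k = p + p! copies of a. Now the a-count is p+p! and (b-count)-2 = (p+p!+2)-2 = p+p!, so i ≠ j-2 fails. So xy^t z = a^{p+p!} b^{p+p!+2} ∉ L.
Contradiction. Therefore L is not regular.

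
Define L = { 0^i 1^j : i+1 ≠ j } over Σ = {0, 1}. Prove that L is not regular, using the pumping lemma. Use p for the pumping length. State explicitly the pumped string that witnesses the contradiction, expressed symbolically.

Toward a contradiction, assume L is regular with pumping length p.
Choose w = 0^p 1^{p+p!+1}. Since p ≠ (p+p!+1)-1 = p+p!, w ∈ L; and |w| ≥ p.
By the pumping lemma, w = xyz with |xy| ≤ p and |y| ≥ 1.
The first p characters of w are 0's, so xy (and hence y) consists only of 0's. Write y = 0^k, 1 ≤ k ≤ p.
Since 1 ≤ k ≤ p, k divides p!; set t = 1 + p!/k. Then xy^t z has p + (p!/k)·k = p + p! copies of 0. Now the 0-count is p+p! and (1-count)-1 = (p+p!+1)-1 = p+p!, so i+1 ≠ j fails. So xy^t z = 0^{p+p!} 1^{p+p!+1} ∉ L.
This contradicts the pumping lemma, so L is not regular.

0^{p+p!} 1^{p+p!+1}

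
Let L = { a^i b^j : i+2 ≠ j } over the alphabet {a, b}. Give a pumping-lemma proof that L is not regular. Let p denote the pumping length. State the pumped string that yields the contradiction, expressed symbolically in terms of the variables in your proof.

Suppose for contradiction that L is regular, and let p be the pumping length.
Choose w = a^p b^{p+p!+2}. Since p ≠ (p+p!+2)-2 = p+p!, w ∈ L; and |w| ≥ p.
By the pumping lemma, w = xyz with |xy| ≤ p and |y| ≥ 1.
The first p characters of w are a's, so xy (and hence y) consists only of a's. Write y = a^k, 1 ≤ k ≤ p.
Since 1 ≤ k ≤ p, k divides p!; set t = 1 + p!/k. Then xy^t z has p + (p!/k)·k = p + p! copies of a. Now the a-count is p+p! and (b-count)-2 = (p+p!+2)-2 = p+p!, so i+2 ≠ j fails. So xy^t z = a^{p+p!} b^{p+p!+2} ∉ L.
This contradicts the pumping lemma, so L is not regular.

a^{p+p!} b^{p+p!+2}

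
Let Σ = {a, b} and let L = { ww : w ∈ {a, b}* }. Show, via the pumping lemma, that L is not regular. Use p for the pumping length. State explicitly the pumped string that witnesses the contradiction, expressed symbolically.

Assume L is regular; let p be its pumping constant.
Take w = a^p b^p a^p b^p = uu where u = a^pb^p; then w ∈ L and |w| = 4p ≥ p.
The pumping lemma gives a decomposition w = xyz where |xy| ≤ p and |y| > 0.
Because |xy| ≤ p and w begins with p copies of a, we have y = a^k with 1 ≤ k ≤ p.
Pump with i = 2: xy^2z = a^{p+k} b^p a^p b^p, of length 4p+k. Suppose this equals vv. The string starts with a and ends with b, so v does too; thus the boundary between the two copies of v is a b→a transition. There is exactly one such transition, at position 2p+k, so |v| = 2p+k and |vv| = 4p+2k ≠ 4p+k since k ≥ 1. So xy^2z ∉ L.
This is a contradiction; hence L is not regular.

a^{p+k} b^p a^p b^p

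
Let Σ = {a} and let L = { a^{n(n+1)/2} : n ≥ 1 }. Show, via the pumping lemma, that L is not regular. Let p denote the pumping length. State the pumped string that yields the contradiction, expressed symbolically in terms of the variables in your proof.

a^{p(p+1)/2+k}

Assume L is regular. Let p be the pumping length given by the pumping lemma.
Take w = a^{p(p+1)/2} ∈ L with |w| = p(p+1)/2 ≥ p.
By the pumping lemma, w = xyz with |xy| ≤ p and |y| ≥ 1.
Then y = a^k for some k with 1 ≤ k ≤ p.
Pump with i = 2: xy^2z = a^{p(p+1)/2+k}. Since 1 ≤ k ≤ p, p(p+1)/2 < p(p+1)/2+k ≤ p(p+1)/2+p < (p+1)(p+2)/2, so p(p+1)/2+k is strictly between consecutive triangular numbers. So xy^2z ∉ L.
This is a contradiction; hence L is not regular.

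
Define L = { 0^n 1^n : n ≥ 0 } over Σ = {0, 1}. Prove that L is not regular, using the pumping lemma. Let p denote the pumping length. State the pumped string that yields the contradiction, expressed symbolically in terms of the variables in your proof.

Suppose for contradiction that L is regular, and let p be the pumping length.
Choose w = 0^p 1^p, which is in L with |w| = 2p ≥ p.
By the pumping lemma, w = xyz with |xy| ≤ p and |y| ≥ 1.
The first p characters of w are 0's, so xy (and hence y) consists only of 0's. Write y = 0^k, 1 ≤ k ≤ p.
Pump with i = 2: xy^2z = 0^{p+k} 1^p. For this to lie in L we would need p = p+k, which forces k = 0. But k ≥ 1, so xy^2z ∉ L.
Contradiction. Therefore L is not regular.

0^{p+k} 1^p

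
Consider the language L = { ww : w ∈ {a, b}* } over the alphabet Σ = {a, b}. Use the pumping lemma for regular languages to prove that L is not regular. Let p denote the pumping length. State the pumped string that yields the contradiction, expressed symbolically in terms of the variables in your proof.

a^{p+k} b^p a^p b^p

Assume L is regular; let p be its pumping constant.
Take w = a^p b^p a^p b^p = uu where u = a^pb^p; then w ∈ L and |w| = 4p ≥ p.
By the pumping lemma, w = xyz with |xy| ≤ p and |y| ≥ 1.
Because |xy| ≤ p and w begins with p copies of a, we have y = a^k with 1 ≤ k ≤ p.
Pump with i = 2: xy^2z = a^{p+k} b^p a^p b^p, of length 4p+k. Suppose this equals vv. The string starts with a and ends with b, so v does too; thus the boundary between the two copies of v is a b→a transition. There is exactly one such transition, at position 2p+k, so |v| = 2p+k and |vv| = 4p+2k ≠ 4p+k since k ≥ 1. So xy^2z ∉ L.
This contradicts the pumping lemma, so L is not regular.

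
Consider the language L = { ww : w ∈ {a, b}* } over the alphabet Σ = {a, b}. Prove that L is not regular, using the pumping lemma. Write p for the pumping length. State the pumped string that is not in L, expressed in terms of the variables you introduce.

Assume L is regular; let p be its pumping constant.
Take w = a^p b^p a^p b^p = uu where u = a^pb^p; then w ∈ L and |w| = 4p ≥ p.
Write w = xyz as guaranteed by the lemma, with |xy| ≤ p and |y| ≥ 1.
Since the first p symbols of w are all a's and |xy| ≤ p, y lies entirely in the leading a-block: y = a^k for some k with 1 ≤ k ≤ p.
Pump with i = 2: xy^2z = a^{p+k} b^p a^p b^p, of length 4p+k. Suppose this equals vv. The string starts with a and ends with b, so v does too; thus the boundary between the two copies of v is a b→a transition. There is exactly one such transition, at position 2p+k, so |v| = 2p+k and |vv| = 4p+2k ≠ 4p+k since k ≥ 1. So xy^2z ∉ L.
This contradicts the pumping lemma, so L is not regular.

a^{p+k} b^p a^p b^p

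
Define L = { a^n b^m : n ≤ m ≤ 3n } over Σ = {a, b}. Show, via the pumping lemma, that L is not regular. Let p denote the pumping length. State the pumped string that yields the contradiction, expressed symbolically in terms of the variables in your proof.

Assume L is regular. Let p be the pumping length given by the pumping lemma.
Take w = a^p b^p ∈ L (since p ≤ p ≤ 3p), with |w| = 2p ≥ p.
Write w = xyz as guaranteed by the lemma, with |xy| ≤ p and y is nonempty.
The first p characters of w are a's, so xy (and hence y) consists only of a's. Write y = a^k, 1 ≤ k ≤ p.
Pump with i = 2: xy^2z = a^{p+k} b^p. Now n = p+k > p = m, so the condition n ≤ m fails. Thus xy^2z ∉ L.
This contradicts the pumping lemma, so L is not regular.

a^{p+k} b^p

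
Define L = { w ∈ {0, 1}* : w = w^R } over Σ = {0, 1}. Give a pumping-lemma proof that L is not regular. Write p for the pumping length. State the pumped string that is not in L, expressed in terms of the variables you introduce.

Toward a contradiction, assume L is regular with pumping length p.
Take w = 0^p 1 0^p, a palindrome of length 2p+1 ≥ p.
By the pumping lemma, w = xyz with |xy| ≤ p and |y| > 0.
Because |xy| ≤ p and w begins with p copies of 0, we have y = 0^k with 1 ≤ k ≤ p.
Pump with i = 2: xy^2z = 0^{p+k} 1 0^p. Its reverse is 0^p 1 0^{p+k}, which differs from xy^2z since k ≥ 1. So xy^2z is not a palindrome and xy^2z ∉ L.
Contradiction. Therefore L is not regular.

0^{p+k} 1 0^p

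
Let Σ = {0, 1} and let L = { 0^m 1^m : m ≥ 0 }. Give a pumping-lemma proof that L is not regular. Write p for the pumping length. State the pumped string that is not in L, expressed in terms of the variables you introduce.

Toward a contradiction, assume L is regular with pumping length p.
Choose w = 0^p 1^p, which is in L with |w| = 2p ≥ p.
By the pumping lemma, w = xyz with |xy| ≤ p and |y| > 0.
The first p characters of w are 0's, so xy (and hence y) consists only of 0's. Write y = 0^k, 1 ≤ k ≤ p.
Pump with i = 2: xy^2z = 0^{p+k} 1^p. For this to lie in L we would need p = p+k, which forces k = 0. But k ≥ 1, so xy^2z ∉ L.
Contradiction. Therefore L is not regular.

0^{p+k} 1^p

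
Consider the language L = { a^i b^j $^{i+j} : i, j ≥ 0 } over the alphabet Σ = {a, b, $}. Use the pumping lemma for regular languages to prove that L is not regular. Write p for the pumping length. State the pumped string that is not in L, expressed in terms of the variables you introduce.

a^{p+k} b^p $^{2p}

Assume L is regular. Let p be the pumping length given by the pumping lemma.
Take w = a^p b^p $^{2p} ∈ L (with i=j=p, i+j=2p), |w| = 4p ≥ p.
By the pumping lemma, w = xyz with |xy| ≤ p and |y| ≥ 1.
Since the first p symbols of w are all a's and |xy| ≤ p, y lies entirely in the leading a-block: y = a^k for some k with 1 ≤ k ≤ p.
Consider xy^2z = a^{p+k} b^p $^{2p}. Now the a- and b-counts sum to 2p+k, but the $-count is 2p ≠ 2p+k. So xy^2z ∉ L.
Contradiction. Therefore L is not regular.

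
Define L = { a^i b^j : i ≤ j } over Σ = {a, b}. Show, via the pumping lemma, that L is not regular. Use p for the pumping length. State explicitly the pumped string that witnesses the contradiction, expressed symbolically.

Toward a contradiction, assume L is regular with pumping length p.
Choose w = a^p b^p ∈ L, with |w| = 2p ≥ p.
By the pumping lemma, w = xyz with |xy| ≤ p and |y| ≥ 1.
Since the first p symbols of w are all a's and |xy| ≤ p, y lies entirely in the leading a-block: y = a^k for some k with 1 ≤ k ≤ p.
Consider xy^2z = a^{p+k} b^p. Since k ≥ 1, the a-count p+k exceeds the b-count p, so i ≤ j fails; thus xy^2z ∉ L.
This is a contradiction; hence L is not regular.

a^{p+k} b^p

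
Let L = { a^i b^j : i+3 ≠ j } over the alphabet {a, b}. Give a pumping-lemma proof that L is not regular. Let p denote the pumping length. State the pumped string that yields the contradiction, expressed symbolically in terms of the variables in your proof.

Toward a contradiction, assume L is regular with pumping length p.
Choose w = a^p b^{p+p!+3}. Since p ≠ (p+p!+3)-3 = p+p!, w ∈ L; and |w| ≥ p.
Write w = xyz as guaranteed by the lemma, with |xy| ≤ p and y is nonempty.
Since the first p symbols of w are all a's and |xy| ≤ p, y lies entirely in the leading a-block: y = a^k for some k with 1 ≤ k ≤ p.
Since 1 ≤ k ≤ p, k divides p!; set t = 1 + p!/k. Then xy^t z has p + (p!/k)·k = p + p! copies of a. Now the a-count is p+p! and (b-count)-3 = (p+p!+3)-3 = p+p!, so i+3 ≠ j fails. So xy^t z = a^{p+p!} b^{p+p!+3} ∉ L.
This contradicts the pumping lemma, so L is not regular.

a^{p+p!} b^{p+p!+3}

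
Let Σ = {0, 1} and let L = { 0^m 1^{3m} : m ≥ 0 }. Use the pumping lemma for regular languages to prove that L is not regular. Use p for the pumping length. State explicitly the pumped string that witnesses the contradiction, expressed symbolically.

Assume L is regular; let p be its pumping constant.
Take w = 0^p 1^{3p}. Then w ∈ L and |w| = 4p ≥ p.
Write w = xyz as guaranteed by the lemma, with |xy| ≤ p and |y| > 0.
Since the first p symbols of w are all 0's and |xy| ≤ p, y lies entirely in the leading 0-block: y = 0^k for some k with 1 ≤ k ≤ p.
Pump with i = 2: xy^2z = 0^{p+k} 1^{3p}. For this to lie in L we would need 3p = 3(p+k), which forces k = 0. But k ≥ 1, so xy^2z ∉ L.
This is a contradiction; hence L is not regular.

0^{p+k} 1^{3p}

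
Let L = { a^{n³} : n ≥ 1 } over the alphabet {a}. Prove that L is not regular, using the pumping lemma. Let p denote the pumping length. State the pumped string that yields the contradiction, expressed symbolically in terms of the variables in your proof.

Toward a contradiction, assume L is regular with pumping length p.
Take w = a^{p³} ∈ L with |w| = p³ ≥ p.
Write w = xyz as guaranteed by the lemma, with |xy| ≤ p and y is nonempty.
Then y = a^k for some k with 1 ≤ k ≤ p.
Pump with i = 2: xy^2z = a^{p³+k}. Since 1 ≤ k ≤ p, p³ < p³+k ≤ p³+p < p³+3p²+3p+1 = (p+1)³, so p³+k is not a perfect cube. So xy^2z ∉ L.
This is a contradiction; hence L is not regular.

a^{p³+k}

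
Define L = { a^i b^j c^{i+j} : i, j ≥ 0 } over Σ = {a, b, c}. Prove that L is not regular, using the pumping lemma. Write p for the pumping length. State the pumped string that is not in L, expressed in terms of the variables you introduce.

Assume L is regular. Let p be the pumping length given by the pumping lemma.
Take w = a^p b^p c^{2p} ∈ L (with i=j=p, i+j=2p), |w| = 4p ≥ p.
Write w = xyz as guaranteed by the lemma, with |xy| ≤ p and |y| ≥ 1.
Since the first p symbols of w are all a's and |xy| ≤ p, y lies entirely in the leading a-block: y = a^k for some k with 1 ≤ k ≤ p.
Consider xy^2z = a^{p+k} b^p c^{2p}. Now the a- and b-counts sum to 2p+k, but the c-count is 2p ≠ 2p+k. So xy^2z ∉ L.
This is a contradiction; hence L is not regular.

a^{p+k} b^p c^{2p}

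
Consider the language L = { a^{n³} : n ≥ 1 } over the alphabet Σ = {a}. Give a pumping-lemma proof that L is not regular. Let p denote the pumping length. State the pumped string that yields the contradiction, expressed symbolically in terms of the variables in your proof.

a^{p³+k}

Toward a contradiction, assume L is regular with pumping length p.
Take w = a^{p³} ∈ L with |w| = p³ ≥ p.
By the pumping lemma, w = xyz with |xy| ≤ p and |y| > 0.
Then y = a^k for some k with 1 ≤ k ≤ p.
Pump with i = 2: xy^2z = a^{p³+k}. Since 1 ≤ k ≤ p, p³ < p³+k ≤ p³+p < p³+3p²+3p+1 = (p+1)³, so p³+k is not a perfect cube. So xy^2z ∉ L.
Contradiction. Therefore L is not regular.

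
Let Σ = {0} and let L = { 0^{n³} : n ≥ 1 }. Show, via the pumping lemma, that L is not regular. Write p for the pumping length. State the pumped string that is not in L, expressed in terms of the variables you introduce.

Toward a contradiction, assume L is regular with pumping length p.
Take w = 0^{p³} ∈ L with |w| = p³ ≥ p.
By the pumping lemma, w = xyz with |xy| ≤ p and y is nonempty.
Then y = 0^k for some k with 1 ≤ k ≤ p.
Pump with i = 2: xy^2z = 0^{p³+k}. Since 1 ≤ k ≤ p, p³ < p³+k ≤ p³+p < p³+3p²+3p+1 = (p+1)³, so p³+k is not a perfect cube. So xy^2z ∉ L.
Contradiction. Therefore L is not regular.

0^{p³+k}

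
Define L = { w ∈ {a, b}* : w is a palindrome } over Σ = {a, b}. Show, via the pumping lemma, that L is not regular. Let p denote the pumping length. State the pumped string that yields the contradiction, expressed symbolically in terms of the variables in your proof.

a^{p+k} b a^p

Assume L is regular. Let p be the pumping length given by the pumping lemma.
Take w = a^p b a^p, a palindrome of length 2p+1 ≥ p.
By the pumping lemma, w = xyz with |xy| ≤ p and |y| ≥ 1.
Because |xy| ≤ p and w begins with p copies of a, we have y = a^k with 1 ≤ k ≤ p.
Pump with i = 2: xy^2z = a^{p+k} b a^p. Its reverse is a^p b a^{p+k}, which differs from xy^2z since k ≥ 1. So xy^2z is not a palindrome and xy^2z ∉ L.
Contradiction. Therefore L is not regular.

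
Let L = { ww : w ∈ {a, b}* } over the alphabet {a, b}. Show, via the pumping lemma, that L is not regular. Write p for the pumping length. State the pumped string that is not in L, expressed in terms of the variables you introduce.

a^{p+k} b^p a^p b^p

Toward a contradiction, assume L is regular with pumping length p.
Take w = a^p b^p a^p b^p = uu where u = a^pb^p; then w ∈ L and |w| = 4p ≥ p.
By the pumping lemma, w = xyz with |xy| ≤ p and |y| ≥ 1.
Because |xy| ≤ p and w begins with p copies of a, we have y = a^k with 1 ≤ k ≤ p.
Pump with i = 2: xy^2z = a^{p+k} b^p a^p b^p, of length 4p+k. Suppose this equals vv. The string starts with a and ends with b, so v does too; thus the boundary between the two copies of v is a b→a transition. There is exactly one such transition, at position 2p+k, so |v| = 2p+k and |vv| = 4p+2k ≠ 4p+k since k ≥ 1. So xy^2z ∉ L.
This contradicts the pumping lemma, so L is not regular.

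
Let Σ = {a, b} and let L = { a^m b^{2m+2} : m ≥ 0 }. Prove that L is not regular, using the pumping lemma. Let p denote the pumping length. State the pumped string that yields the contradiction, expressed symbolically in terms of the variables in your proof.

a^{p+k} b^{2p+2}

Toward a contradiction, assume L is regular with pumping length p.
Let w = a^p b^{2p+2} ∈ L; note |w| = 3p+2 ≥ p.
Write w = xyz as guaranteed by the lemma, with |xy| ≤ p and y is nonempty.
Since the first p symbols of w are all a's and |xy| ≤ p, y lies entirely in the leading a-block: y = a^k for some k with 1 ≤ k ≤ p.
Pump with i = 2: xy^2z = a^{p+k} b^{2p+2}. For this to lie in L we would need 2p+2 = 2(p+k)+2, which forces k = 0. But k ≥ 1, so xy^2z ∉ L.
This is a contradiction; hence L is not regular.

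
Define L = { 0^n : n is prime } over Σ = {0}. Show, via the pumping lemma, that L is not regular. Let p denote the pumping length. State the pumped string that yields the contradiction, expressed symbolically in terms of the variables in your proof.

Assume L is regular; let p be its pumping constant.
Let q be a prime with q ≥ p+2 (infinitely many primes exist), and take w = 0^q ∈ L with |w| = q ≥ p.
By the pumping lemma, w = xyz with |xy| ≤ p and |y| ≥ 1.
Then y = 0^k for some k with 1 ≤ k ≤ p.
Since 1 ≤ k ≤ p, |xz| = q-k. Pump with i = q+1: |xy^{q+1}z| = (q-k)+(q+1)k = q+qk = q(1+k), which is composite (both factors ≥ 2). So xy^{q+1}z = 0^{q(1+k)} ∉ L.
This is a contradiction; hence L is not regular.

0^{q(1+k)}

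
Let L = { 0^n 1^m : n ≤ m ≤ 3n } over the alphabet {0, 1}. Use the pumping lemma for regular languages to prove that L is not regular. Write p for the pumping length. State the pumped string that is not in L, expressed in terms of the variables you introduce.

Suppose for contradiction that L is regular, and let p be the pumping length.
Take w = 0^p 1^p ∈ L (since p ≤ p ≤ 3p), with |w| = 2p ≥ p.
The pumping lemma gives a decomposition w = xyz where |xy| ≤ p and |y| > 0.
Since the first p symbols of w are all 0's and |xy| ≤ p, y lies entirely in the leading 0-block: y = 0^k for some k with 1 ≤ k ≤ p.
Pump with i = 2: xy^2z = 0^{p+k} 1^p. Now n = p+k > p = m, so the condition n ≤ m fails. Thus xy^2z ∉ L.
This contradicts the pumping lemma, so L is not regular.

0^{p+k} 1^p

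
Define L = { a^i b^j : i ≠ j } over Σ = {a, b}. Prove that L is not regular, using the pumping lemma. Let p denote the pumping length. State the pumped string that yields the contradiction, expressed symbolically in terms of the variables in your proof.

a^{p+p!} b^{p+p!}

Suppose for contradiction that L is regular, and let p be the pumping length.
Choose w = a^p b^{p+p!}. Since p ≠ p+p!, w ∈ L; and |w| ≥ p.
The pumping lemma gives a decomposition w = xyz where |xy| ≤ p and y is nonempty.
Since the first p symbols of w are all a's and |xy| ≤ p, y lies entirely in the leading a-block: y = a^k for some k with 1 ≤ k ≤ p.
Since 1 ≤ k ≤ p, k divides p!; set t = 1 + p!/k. Then xy^t z has p + (p!/k)·k = p + p! copies of a. Now the a-count equals the b-count, so i ≠ j fails. So xy^t z = a^{p+p!} b^{p+p!} ∉ L.
This is a contradiction; hence L is not regular.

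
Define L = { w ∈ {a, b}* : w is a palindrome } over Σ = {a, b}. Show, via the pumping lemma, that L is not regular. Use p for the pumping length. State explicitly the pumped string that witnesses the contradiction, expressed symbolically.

a^{p+k} b a^p

Assume L is regular. Let p be the pumping length given by the pumping lemma.
Take w = a^p b a^p, a palindrome of length 2p+1 ≥ p.
By the pumping lemma, w = xyz with |xy| ≤ p and |y| > 0.
Since the first p symbols of w are all a's and |xy| ≤ p, y lies entirely in the leading a-block: y = a^k for some k with 1 ≤ k ≤ p.
Pump with i = 2: xy^2z = a^{p+k} b a^p. Its reverse is a^p b a^{p+k}, which differs from xy^2z since k ≥ 1. So xy^2z is not a palindrome and xy^2z ∉ L.
Contradiction. Therefore L is not regular.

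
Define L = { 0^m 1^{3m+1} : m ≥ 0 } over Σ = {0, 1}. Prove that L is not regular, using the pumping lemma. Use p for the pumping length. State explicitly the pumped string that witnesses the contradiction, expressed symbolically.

Assume L is regular; let p be its pumping constant.
Let w = 0^p 1^{3p+1} ∈ L; note |w| = 4p+1 ≥ p.
The pumping lemma gives a decomposition w = xyz where |xy| ≤ p and |y| > 0.
Since the first p symbols of w are all 0's and |xy| ≤ p, y lies entirely in the leading 0-block: y = 0^k for some k with 1 ≤ k ≤ p.
Pump with i = 2: xy^2z = 0^{p+k} 1^{3p+1}. For this to lie in L we would need 3p+1 = 3(p+k)+1, which forces k = 0. But k ≥ 1, so xy^2z ∉ L.
Contradiction. Therefore L is not regular.

0^{p+k} 1^{3p+1}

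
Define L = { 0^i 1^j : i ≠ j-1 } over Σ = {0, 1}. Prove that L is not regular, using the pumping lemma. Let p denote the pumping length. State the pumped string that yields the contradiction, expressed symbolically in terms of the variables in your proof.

Suppose for contradiction that L is regular, and let p be the pumping length.
Choose w = 0^p 1^{p+p!+1}. Since p ≠ (p+p!+1)-1 = p+p!, w ∈ L; and |w| ≥ p.
By the pumping lemma, w = xyz with |xy| ≤ p and y is nonempty.
Since the first p symbols of w are all 0's and |xy| ≤ p, y lies entirely in the leading 0-block: y = 0^k for some k with 1 ≤ k ≤ p.
Since 1 ≤ k ≤ p, k divides p!; set t = 1 + p!/k. Then xy^t z has p + (p!/k)·k = p + p! copies of 0. Now the 0-count is p+p! and (1-count)-1 = (p+p!+1)-1 = p+p!, so i ≠ j-1 fails. So xy^t z = 0^{p+p!} 1^{p+p!+1} ∉ L.
This contradicts the pumping lemma, so L is not regular.

0^{p+p!} 1^{p+p!+1}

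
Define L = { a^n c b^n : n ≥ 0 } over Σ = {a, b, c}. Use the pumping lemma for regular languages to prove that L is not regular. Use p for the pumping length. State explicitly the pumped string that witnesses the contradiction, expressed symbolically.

Toward a contradiction, assume L is regular with pumping length p.
Take w = a^p c b^p ∈ L with |w| = 2p+1 ≥ p.
By the pumping lemma, w = xyz with |xy| ≤ p and y is nonempty.
Since the first p symbols of w are all a's and |xy| ≤ p, y lies entirely in the leading a-block: y = a^k for some k with 1 ≤ k ≤ p.
Pump with i = 2: xy^2z = a^{p+k} c b^p, which would require p+k = p. But k ≥ 1, so xy^2z ∉ L.
This contradicts the pumping lemma, so L is not regular.

a^{p+k} c b^p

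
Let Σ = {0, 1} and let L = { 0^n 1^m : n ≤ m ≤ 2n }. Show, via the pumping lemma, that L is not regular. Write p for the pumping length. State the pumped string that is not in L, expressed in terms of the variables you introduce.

Suppose for contradiction that L is regular, and let p be the pumping length.
Take w = 0^p 1^p ∈ L (since p ≤ p ≤ 2p), with |w| = 2p ≥ p.
Write w = xyz as guaranteed by the lemma, with |xy| ≤ p and y is nonempty.
The first p characters of w are 0's, so xy (and hence y) consists only of 0's. Write y = 0^k, 1 ≤ k ≤ p.
Pump with i = 2: xy^2z = 0^{p+k} 1^p. Now n = p+k > p = m, so the condition n ≤ m fails. Thus xy^2z ∉ L.
This is a contradiction; hence L is not regular.

0^{p+k} 1^p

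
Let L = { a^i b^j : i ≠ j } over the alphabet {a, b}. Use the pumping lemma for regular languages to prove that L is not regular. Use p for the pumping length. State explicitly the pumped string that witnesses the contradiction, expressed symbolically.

a^{p+p!} b^{p+p!}

Assume L is regular. Let p be the pumping length given by the pumping lemma.
Choose w = a^p b^{p+p!}. Since p ≠ p+p!, w ∈ L; and |w| ≥ p.
By the pumping lemma, w = xyz with |xy| ≤ p and |y| ≥ 1.
The first p characters of w are a's, so xy (and hence y) consists only of a's. Write y = a^k, 1 ≤ k ≤ p.
Since 1 ≤ k ≤ p, k divides p!; set t = 1 + p!/k. Then xy^t z has p + (p!/k)·k = p + p! copies of a. Now the a-count equals the b-count, so i ≠ j fails. So xy^t z = a^{p+p!} b^{p+p!} ∉ L.
Contradiction. Therefore L is not regular.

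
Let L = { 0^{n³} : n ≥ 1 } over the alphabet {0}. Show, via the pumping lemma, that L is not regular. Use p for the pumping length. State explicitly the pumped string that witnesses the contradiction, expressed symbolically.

Toward a contradiction, assume L is regular with pumping length p.
Take w = 0^{p³} ∈ L with |w| = p³ ≥ p.
Write w = xyz as guaranteed by the lemma, with |xy| ≤ p and |y| > 0.
Then y = 0^k for some k with 1 ≤ k ≤ p.
Pump with i = 2: xy^2z = 0^{p³+k}. Since 1 ≤ k ≤ p, p³ < p³+k ≤ p³+p < p³+3p²+3p+1 = (p+1)³, so p³+k is not a perfect cube. So xy^2z ∉ L.
This contradicts the pumping lemma, so L is not regular.

0^{p³+k}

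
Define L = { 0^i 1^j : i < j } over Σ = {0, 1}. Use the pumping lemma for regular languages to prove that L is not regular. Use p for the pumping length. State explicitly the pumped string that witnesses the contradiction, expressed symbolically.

0^{p+k} 1^{p+1}

Assume L is regular. Let p be the pumping length given by the pumping lemma.
Choose w = 0^p 1^{p+1} ∈ L, with |w| = 2p+1 ≥ p.
By the pumping lemma, w = xyz with |xy| ≤ p and |y| ≥ 1.
The first p characters of w are 0's, so xy (and hence y) consists only of 0's. Write y = 0^k, 1 ≤ k ≤ p.
Consider xy^2z = 0^{p+k} 1^{p+1}. Since k ≥ 1, the 0-count p+k is at least p+1, so i < j fails; thus xy^2z ∉ L.
Contradiction. Therefore L is not regular.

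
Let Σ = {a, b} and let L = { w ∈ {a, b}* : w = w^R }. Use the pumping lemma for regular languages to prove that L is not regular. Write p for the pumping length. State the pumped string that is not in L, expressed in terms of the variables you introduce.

a^{p+k} b a^p

Assume L is regular; let p be its pumping constant.
Take w = a^p b a^p, a palindrome of length 2p+1 ≥ p.
Write w = xyz as guaranteed by the lemma, with |xy| ≤ p and y is nonempty.
Because |xy| ≤ p and w begins with p copies of a, we have y = a^k with 1 ≤ k ≤ p.
Pump with i = 2: xy^2z = a^{p+k} b a^p. Its reverse is a^p b a^{p+k}, which differs from xy^2z since k ≥ 1. So xy^2z is not a palindrome and xy^2z ∉ L.
This is a contradiction; hence L is not regular.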